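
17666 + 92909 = 110575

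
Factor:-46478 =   -  2^1*17^1*1367^1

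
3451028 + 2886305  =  6337333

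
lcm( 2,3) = 6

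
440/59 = 440/59 = 7.46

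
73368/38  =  1930 + 14/19 = 1930.74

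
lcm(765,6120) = 6120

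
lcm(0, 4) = 0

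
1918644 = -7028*( - 273 )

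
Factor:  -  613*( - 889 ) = 544957 =7^1*127^1 *613^1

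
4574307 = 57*80251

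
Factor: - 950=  - 2^1 *5^2 *19^1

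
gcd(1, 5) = 1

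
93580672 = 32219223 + 61361449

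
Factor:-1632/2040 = - 2^2*5^( - 1 )= - 4/5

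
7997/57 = 140 + 17/57 = 140.30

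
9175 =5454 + 3721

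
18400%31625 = 18400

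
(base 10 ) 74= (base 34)26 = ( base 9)82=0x4a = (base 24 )32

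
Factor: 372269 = 372269^1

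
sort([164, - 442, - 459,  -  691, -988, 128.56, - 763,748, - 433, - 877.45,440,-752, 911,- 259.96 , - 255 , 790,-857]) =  [ - 988, - 877.45, - 857 , -763, - 752, - 691, - 459,-442, - 433, - 259.96, - 255,128.56, 164, 440 , 748, 790 , 911]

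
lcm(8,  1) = 8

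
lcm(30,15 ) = 30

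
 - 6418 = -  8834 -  - 2416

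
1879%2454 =1879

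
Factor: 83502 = 2^1 *3^2* 4639^1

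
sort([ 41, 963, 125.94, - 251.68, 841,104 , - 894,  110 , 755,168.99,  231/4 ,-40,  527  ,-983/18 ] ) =[ - 894,-251.68, - 983/18, - 40, 41, 231/4,104,  110,  125.94,  168.99, 527,755 , 841,963] 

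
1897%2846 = 1897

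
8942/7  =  8942/7 = 1277.43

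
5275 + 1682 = 6957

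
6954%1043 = 696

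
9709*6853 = 66535777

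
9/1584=1/176 =0.01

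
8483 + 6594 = 15077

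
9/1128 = 3/376  =  0.01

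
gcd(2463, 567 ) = 3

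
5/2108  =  5/2108 =0.00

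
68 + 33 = 101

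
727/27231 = 727/27231 = 0.03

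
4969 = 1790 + 3179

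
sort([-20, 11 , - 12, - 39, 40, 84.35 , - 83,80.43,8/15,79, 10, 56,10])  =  [ - 83, - 39, - 20,-12, 8/15, 10,10, 11,40, 56, 79, 80.43,84.35 ]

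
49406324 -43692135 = 5714189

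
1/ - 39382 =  - 1/39382 =- 0.00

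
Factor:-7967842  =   - 2^1*293^1*13597^1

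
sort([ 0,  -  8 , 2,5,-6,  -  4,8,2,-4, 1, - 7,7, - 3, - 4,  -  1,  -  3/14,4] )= [  -  8, - 7, -6, -4, - 4,  -  4, - 3 , - 1, - 3/14,0,1,2, 2, 4, 5,7,  8 ]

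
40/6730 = 4/673 = 0.01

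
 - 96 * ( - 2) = 192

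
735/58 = 735/58 = 12.67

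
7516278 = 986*7623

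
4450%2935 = 1515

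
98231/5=98231/5 = 19646.20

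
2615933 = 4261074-1645141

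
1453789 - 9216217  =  -7762428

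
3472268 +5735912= 9208180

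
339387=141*2407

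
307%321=307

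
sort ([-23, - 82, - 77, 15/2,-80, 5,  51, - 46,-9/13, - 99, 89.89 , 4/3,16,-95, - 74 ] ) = [ - 99,  -  95,-82 , - 80,-77,-74, - 46, - 23, - 9/13 , 4/3, 5, 15/2,16, 51, 89.89] 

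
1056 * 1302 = 1374912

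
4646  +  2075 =6721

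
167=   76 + 91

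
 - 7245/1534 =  - 5+ 425/1534=- 4.72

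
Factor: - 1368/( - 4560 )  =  2^(  -  1)*3^1*5^ ( - 1 ) = 3/10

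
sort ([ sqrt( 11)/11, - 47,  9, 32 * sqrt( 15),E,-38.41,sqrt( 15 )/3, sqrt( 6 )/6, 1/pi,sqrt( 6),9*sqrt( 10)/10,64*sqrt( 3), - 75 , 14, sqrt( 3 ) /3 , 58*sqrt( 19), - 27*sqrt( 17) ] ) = [-27*sqrt( 17), - 75, - 47,-38.41,sqrt(11 )/11, 1/pi, sqrt(6) /6, sqrt (3)/3,sqrt(15)/3, sqrt( 6 ),E, 9*sqrt( 10 )/10 , 9, 14,64*sqrt( 3),32*sqrt (15 ) , 58*sqrt(19 ) ] 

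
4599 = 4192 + 407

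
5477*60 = 328620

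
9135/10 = 913+1/2   =  913.50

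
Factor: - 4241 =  - 4241^1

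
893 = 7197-6304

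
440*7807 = 3435080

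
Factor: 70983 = 3^3 * 11^1 * 239^1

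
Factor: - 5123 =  - 47^1*109^1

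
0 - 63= - 63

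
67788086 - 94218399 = - 26430313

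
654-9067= - 8413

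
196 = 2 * 98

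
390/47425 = 78/9485=0.01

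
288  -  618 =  -330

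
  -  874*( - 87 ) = 76038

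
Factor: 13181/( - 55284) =-2^ ( - 2)*3^( - 1)*7^2*17^( - 1 ) * 269^1*271^ (- 1)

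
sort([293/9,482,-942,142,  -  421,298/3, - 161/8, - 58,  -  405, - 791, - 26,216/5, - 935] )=[ - 942, - 935, - 791, - 421,  -  405, - 58,-26, - 161/8,293/9,216/5, 298/3, 142,482] 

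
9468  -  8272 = 1196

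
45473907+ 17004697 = 62478604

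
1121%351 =68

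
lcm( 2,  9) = 18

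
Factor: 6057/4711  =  9/7  =  3^2 * 7^( - 1)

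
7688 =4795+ 2893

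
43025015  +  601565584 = 644590599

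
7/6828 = 7/6828 = 0.00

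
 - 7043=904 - 7947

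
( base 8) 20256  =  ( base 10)8366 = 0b10000010101110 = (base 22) H66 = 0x20ae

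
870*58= 50460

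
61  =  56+5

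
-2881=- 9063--6182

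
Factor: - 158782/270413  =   - 394/671 = - 2^1*11^( - 1)*61^( - 1)*197^1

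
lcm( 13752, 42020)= 756360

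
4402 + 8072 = 12474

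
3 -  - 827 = 830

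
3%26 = 3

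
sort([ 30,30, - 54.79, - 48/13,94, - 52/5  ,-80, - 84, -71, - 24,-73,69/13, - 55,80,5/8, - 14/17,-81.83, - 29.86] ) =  [ - 84,  -  81.83,  -  80, - 73, - 71,-55, - 54.79 ,-29.86, - 24,- 52/5,-48/13, - 14/17, 5/8,69/13,30 , 30, 80,  94]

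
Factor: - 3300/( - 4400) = 3/4 = 2^( - 2 )*3^1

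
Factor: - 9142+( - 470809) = -479951^1 = - 479951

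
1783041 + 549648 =2332689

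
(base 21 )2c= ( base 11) 4a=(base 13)42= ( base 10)54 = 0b110110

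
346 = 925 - 579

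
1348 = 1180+168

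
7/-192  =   - 7/192 = - 0.04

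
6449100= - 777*(  -  8300)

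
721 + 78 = 799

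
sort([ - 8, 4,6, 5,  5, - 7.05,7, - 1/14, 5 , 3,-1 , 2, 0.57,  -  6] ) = [  -  8,-7.05,-6,-1,  -  1/14,0.57, 2, 3, 4, 5, 5, 5, 6, 7 ]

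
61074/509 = 61074/509 = 119.99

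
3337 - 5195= - 1858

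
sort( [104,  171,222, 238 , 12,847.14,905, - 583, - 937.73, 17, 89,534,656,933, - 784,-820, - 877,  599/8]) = [-937.73, - 877,- 820,-784, - 583, 12,17, 599/8, 89, 104,171, 222, 238,534, 656, 847.14, 905,933 ]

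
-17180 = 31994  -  49174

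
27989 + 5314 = 33303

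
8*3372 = 26976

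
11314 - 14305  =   - 2991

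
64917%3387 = 564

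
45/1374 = 15/458 = 0.03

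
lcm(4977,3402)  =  268758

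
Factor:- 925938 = - 2^1*3^3*13^1 * 1319^1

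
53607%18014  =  17579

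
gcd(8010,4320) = 90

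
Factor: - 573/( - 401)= 3^1*191^1*401^( - 1)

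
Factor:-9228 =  - 2^2*3^1*769^1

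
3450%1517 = 416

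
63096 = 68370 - 5274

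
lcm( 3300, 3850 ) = 23100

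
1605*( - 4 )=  - 6420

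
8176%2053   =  2017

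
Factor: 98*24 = 2^4*3^1*7^2 = 2352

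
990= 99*10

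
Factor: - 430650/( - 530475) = 2^1* 3^2*29^1*643^( - 1)  =  522/643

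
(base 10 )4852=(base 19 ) D87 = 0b1001011110100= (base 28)658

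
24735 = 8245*3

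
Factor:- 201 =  - 3^1* 67^1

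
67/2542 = 67/2542= 0.03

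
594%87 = 72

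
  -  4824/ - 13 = 4824/13  =  371.08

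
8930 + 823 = 9753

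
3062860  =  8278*370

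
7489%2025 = 1414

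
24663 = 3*8221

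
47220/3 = 15740=   15740.00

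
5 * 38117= 190585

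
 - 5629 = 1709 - 7338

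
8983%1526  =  1353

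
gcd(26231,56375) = 1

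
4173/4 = 1043+1/4 = 1043.25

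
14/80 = 7/40 = 0.17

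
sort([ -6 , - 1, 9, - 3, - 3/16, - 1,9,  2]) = [ - 6 ,  -  3, - 1, - 1, - 3/16, 2 , 9,9]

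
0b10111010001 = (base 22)31f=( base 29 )1ma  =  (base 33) 1C4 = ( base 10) 1489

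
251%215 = 36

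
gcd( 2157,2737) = 1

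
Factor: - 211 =  -  211^1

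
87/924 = 29/308 = 0.09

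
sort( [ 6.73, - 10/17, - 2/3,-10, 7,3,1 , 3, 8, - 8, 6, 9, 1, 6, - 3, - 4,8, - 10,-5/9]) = [ - 10, - 10, - 8, - 4,-3, - 2/3, - 10/17, - 5/9, 1, 1, 3, 3, 6, 6,6.73, 7, 8, 8, 9 ] 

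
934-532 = 402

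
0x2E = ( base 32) 1e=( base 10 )46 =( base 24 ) 1m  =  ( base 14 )34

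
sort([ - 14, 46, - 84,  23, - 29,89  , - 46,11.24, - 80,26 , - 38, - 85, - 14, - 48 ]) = [ - 85, - 84 , - 80, - 48, - 46, - 38, - 29, - 14, - 14,11.24, 23 , 26,  46,89 ] 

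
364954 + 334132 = 699086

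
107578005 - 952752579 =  - 845174574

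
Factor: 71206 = 2^1*35603^1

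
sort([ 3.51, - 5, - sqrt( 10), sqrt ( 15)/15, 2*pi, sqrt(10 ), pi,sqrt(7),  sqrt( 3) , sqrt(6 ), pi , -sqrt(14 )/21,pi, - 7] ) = [-7 , - 5,  -  sqrt(10 ), - sqrt (14)/21, sqrt(15)/15,sqrt (3 ), sqrt( 6 ),  sqrt( 7), pi, pi,pi, sqrt( 10 ), 3.51, 2*pi]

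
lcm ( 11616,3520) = 116160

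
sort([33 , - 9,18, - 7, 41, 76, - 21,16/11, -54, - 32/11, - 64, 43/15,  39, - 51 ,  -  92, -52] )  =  [-92, - 64, - 54,-52, - 51, - 21, - 9,  -  7, - 32/11, 16/11 , 43/15, 18, 33, 39, 41 , 76 ] 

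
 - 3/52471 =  - 3/52471 = -  0.00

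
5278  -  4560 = 718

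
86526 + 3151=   89677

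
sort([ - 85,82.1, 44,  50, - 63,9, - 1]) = [-85,-63, - 1 , 9, 44,50 , 82.1]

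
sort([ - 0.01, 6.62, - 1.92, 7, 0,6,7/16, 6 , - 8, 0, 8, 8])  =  [ - 8, -1.92, - 0.01,0,0, 7/16, 6, 6,6.62, 7, 8,8 ]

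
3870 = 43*90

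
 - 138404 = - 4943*28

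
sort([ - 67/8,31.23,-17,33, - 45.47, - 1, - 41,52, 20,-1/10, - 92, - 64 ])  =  [ - 92, - 64, - 45.47, - 41, - 17, - 67/8, - 1,  -  1/10,20, 31.23, 33,52] 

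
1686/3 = 562   =  562.00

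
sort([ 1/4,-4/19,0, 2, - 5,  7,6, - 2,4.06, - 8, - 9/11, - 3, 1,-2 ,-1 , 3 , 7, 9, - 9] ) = [-9, - 8, - 5, - 3, - 2, - 2,-1, -9/11, -4/19, 0,1/4 , 1,2,3,4.06, 6, 7,7,9] 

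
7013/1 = 7013  =  7013.00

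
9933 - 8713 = 1220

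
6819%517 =98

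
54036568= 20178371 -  - 33858197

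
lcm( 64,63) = 4032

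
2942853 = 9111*323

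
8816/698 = 12+ 220/349 = 12.63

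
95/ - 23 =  - 5 + 20/23 = -4.13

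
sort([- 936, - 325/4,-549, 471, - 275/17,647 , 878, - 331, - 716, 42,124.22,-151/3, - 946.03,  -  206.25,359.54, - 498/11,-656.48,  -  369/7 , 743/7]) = [-946.03, - 936 , - 716,-656.48 ,-549, - 331, - 206.25, - 325/4 , - 369/7,-151/3, - 498/11,  -  275/17, 42,743/7, 124.22,359.54,  471, 647,  878 ] 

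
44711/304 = 147+23/304  =  147.08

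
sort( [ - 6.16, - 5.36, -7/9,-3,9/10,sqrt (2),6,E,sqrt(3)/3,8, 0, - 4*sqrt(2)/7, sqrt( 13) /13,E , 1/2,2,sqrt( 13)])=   [ - 6.16, - 5.36, - 3, - 4*sqrt(2) /7,  -  7/9,0,sqrt( 13)/13,1/2,sqrt( 3 )/3,9/10, sqrt(2 ), 2, E,E,sqrt(13) , 6,  8]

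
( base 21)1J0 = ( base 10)840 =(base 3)1011010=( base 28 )120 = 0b1101001000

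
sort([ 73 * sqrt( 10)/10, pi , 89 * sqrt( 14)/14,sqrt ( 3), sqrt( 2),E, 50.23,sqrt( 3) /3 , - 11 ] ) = [ - 11, sqrt( 3)/3,sqrt( 2),sqrt(3),E,pi,73 * sqrt( 10 ) /10, 89*sqrt( 14 )/14,50.23 ]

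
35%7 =0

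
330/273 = 110/91=1.21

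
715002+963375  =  1678377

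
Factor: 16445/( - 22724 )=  - 2^ ( - 2 )*5^1*11^1 * 19^( - 1 ) = - 55/76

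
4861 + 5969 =10830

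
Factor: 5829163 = 1361^1 * 4283^1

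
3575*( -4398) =-15722850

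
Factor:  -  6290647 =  - 11^1  *  571877^1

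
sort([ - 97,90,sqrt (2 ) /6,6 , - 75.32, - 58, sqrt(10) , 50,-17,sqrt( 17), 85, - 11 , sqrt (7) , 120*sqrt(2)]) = [ - 97, - 75.32,- 58  ,- 17, - 11,  sqrt(2 ) /6 , sqrt(7),  sqrt(10), sqrt(17),  6,50, 85,90,120*sqrt (2) ] 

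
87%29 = 0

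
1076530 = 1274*845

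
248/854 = 124/427 = 0.29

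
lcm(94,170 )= 7990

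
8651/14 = 617 + 13/14 = 617.93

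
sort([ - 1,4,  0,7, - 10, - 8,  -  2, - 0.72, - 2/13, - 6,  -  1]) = [ - 10, - 8, - 6, - 2,-1, -1, - 0.72, - 2/13,0,4,7 ]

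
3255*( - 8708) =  -28344540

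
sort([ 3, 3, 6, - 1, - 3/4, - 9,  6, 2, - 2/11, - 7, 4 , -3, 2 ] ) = [  -  9,-7, - 3, - 1,-3/4,-2/11, 2,2, 3,3,4,6, 6] 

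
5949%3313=2636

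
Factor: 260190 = 2^1*3^2 * 5^1*7^2*59^1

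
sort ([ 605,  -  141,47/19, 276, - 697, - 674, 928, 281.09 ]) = [ - 697, - 674, - 141,47/19,276, 281.09,605,928 ]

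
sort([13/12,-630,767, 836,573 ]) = [ - 630,13/12,573,  767,836]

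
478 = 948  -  470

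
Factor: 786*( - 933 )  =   - 733338 = - 2^1*3^2*131^1*311^1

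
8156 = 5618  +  2538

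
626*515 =322390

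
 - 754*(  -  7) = 5278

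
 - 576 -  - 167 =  - 409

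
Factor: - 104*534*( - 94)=2^5*3^1 * 13^1*47^1*89^1  =  5220384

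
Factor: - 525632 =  - 2^6*43^1*191^1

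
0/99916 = 0  =  0.00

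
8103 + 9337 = 17440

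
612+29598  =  30210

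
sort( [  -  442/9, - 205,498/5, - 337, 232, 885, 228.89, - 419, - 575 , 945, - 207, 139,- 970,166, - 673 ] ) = [ - 970, - 673, - 575,-419, -337, - 207, - 205, - 442/9, 498/5,139,166, 228.89, 232,885, 945 ] 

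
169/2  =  169/2 = 84.50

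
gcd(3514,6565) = 1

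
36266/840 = 18133/420 = 43.17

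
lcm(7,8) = 56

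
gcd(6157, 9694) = 131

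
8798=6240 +2558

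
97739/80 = 1221+ 59/80 = 1221.74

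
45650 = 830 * 55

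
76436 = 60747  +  15689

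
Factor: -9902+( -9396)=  - 19298 = - 2^1*9649^1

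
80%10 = 0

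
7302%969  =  519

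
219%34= 15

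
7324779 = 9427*777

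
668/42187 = 668/42187=0.02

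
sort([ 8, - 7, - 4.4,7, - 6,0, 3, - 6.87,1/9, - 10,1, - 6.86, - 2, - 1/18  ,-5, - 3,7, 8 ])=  [-10 , - 7, - 6.87, - 6.86, - 6,- 5, - 4.4, - 3, - 2,-1/18,0,1/9,1,3,7,7, 8,8 ]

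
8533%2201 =1930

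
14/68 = 7/34 = 0.21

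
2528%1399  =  1129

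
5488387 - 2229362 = 3259025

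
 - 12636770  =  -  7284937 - 5351833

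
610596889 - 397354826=213242063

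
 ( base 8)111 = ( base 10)73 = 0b1001001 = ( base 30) 2D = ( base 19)3g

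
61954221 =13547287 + 48406934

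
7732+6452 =14184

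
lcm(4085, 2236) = 212420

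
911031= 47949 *19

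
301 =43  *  7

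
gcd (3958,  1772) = 2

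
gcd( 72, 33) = 3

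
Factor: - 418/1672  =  -2^( - 2) = - 1/4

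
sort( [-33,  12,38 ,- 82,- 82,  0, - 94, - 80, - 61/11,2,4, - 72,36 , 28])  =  [- 94 , - 82 ,  -  82, - 80, -72,- 33 , - 61/11,0,2,4,12, 28, 36 , 38] 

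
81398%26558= 1724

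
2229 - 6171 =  - 3942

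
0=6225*0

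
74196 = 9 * 8244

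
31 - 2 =29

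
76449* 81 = 6192369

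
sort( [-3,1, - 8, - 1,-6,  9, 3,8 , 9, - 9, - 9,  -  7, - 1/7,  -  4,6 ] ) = [-9, - 9, - 8, - 7, - 6, - 4,  -  3, - 1, - 1/7, 1, 3,6,8,9,9 ] 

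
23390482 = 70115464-46724982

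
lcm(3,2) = 6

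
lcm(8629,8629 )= 8629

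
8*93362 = 746896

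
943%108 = 79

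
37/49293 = 37/49293  =  0.00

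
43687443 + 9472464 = 53159907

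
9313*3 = 27939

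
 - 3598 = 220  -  3818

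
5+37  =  42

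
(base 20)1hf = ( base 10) 755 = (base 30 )P5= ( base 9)1028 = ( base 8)1363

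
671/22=30 +1/2 = 30.50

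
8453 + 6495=14948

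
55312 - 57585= -2273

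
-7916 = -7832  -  84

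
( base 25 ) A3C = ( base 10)6337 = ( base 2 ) 1100011000001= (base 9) 8621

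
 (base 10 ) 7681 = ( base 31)7uo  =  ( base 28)9M9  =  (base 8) 17001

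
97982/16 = 6123 + 7/8 = 6123.88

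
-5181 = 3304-8485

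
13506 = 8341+5165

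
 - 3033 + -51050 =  - 54083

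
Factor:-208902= - 2^1*3^1*37^1*941^1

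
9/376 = 9/376= 0.02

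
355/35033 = 355/35033 = 0.01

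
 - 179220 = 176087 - 355307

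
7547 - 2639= 4908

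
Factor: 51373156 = 2^2*1033^1*12433^1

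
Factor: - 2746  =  -2^1 *1373^1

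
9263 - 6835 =2428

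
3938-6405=  -  2467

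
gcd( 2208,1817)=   23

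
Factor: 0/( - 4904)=0= 0^1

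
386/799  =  386/799 =0.48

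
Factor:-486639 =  - 3^2 *139^1*389^1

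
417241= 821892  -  404651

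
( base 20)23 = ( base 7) 61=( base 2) 101011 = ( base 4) 223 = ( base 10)43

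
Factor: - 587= - 587^1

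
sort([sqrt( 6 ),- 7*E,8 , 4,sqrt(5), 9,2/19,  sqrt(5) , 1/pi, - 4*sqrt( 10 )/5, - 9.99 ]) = [ - 7*E, - 9.99, - 4*sqrt ( 10 )/5, 2/19 , 1/pi,sqrt( 5 ), sqrt( 5),sqrt(  6 ),4,  8,9]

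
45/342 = 5/38 = 0.13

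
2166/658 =3  +  96/329= 3.29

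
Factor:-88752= - 2^4*3^1*43^2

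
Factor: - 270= - 2^1 * 3^3 * 5^1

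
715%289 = 137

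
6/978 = 1/163 = 0.01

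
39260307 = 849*46243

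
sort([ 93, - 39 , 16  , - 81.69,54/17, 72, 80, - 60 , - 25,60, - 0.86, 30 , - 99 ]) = [ - 99,-81.69, - 60, - 39, - 25,  -  0.86,54/17,16,30,60,72,80,93]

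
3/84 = 1/28 = 0.04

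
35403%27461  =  7942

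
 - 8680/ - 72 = 1085/9 =120.56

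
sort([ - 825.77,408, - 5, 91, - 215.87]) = [ - 825.77, - 215.87, - 5,91, 408 ] 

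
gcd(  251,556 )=1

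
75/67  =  1+8/67 =1.12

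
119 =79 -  - 40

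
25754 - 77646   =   - 51892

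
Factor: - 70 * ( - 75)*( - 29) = -2^1*3^1 *5^3*7^1*29^1 = - 152250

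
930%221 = 46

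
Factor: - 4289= - 4289^1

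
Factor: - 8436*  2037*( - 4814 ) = 2^3*3^2*7^1*19^1*29^1*37^1*83^1*97^1 = 82724411448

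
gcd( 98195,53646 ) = 1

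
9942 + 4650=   14592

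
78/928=39/464 = 0.08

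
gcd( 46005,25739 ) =1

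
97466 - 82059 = 15407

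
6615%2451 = 1713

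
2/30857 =2/30857 = 0.00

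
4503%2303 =2200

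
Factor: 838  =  2^1*419^1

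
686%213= 47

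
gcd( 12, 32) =4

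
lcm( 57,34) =1938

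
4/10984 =1/2746  =  0.00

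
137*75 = 10275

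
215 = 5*43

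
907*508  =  460756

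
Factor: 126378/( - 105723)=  - 2^1*7^1*59^1* 691^ ( - 1) = - 826/691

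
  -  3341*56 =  - 187096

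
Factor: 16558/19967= 34/41=   2^1*17^1*41^ ( - 1 ) 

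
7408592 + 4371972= 11780564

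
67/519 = 67/519 = 0.13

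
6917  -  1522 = 5395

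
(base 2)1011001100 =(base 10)716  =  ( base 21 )1D2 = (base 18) 23E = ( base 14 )392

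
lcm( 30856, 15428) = 30856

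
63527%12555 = 752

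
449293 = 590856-141563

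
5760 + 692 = 6452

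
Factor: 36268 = 2^2*9067^1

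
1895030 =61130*31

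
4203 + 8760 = 12963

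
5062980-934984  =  4127996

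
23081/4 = 5770 +1/4=5770.25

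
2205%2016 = 189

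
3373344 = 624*5406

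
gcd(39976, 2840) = 8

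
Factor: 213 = 3^1* 71^1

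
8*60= 480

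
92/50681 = 92/50681  =  0.00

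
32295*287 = 9268665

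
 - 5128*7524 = -38583072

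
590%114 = 20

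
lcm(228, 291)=22116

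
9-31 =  - 22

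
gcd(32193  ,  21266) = 49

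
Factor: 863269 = 11^1*78479^1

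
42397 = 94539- 52142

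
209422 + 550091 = 759513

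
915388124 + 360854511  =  1276242635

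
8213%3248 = 1717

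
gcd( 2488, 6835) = 1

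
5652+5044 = 10696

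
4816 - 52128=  - 47312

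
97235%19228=1095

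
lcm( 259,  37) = 259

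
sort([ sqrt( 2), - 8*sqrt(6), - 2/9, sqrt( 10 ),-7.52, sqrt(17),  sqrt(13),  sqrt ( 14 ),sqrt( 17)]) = [-8*sqrt( 6), - 7.52, - 2/9,sqrt( 2) , sqrt( 10 ) , sqrt( 13),  sqrt(14 ),sqrt (17 ),sqrt (17) ]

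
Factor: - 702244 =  - 2^2*419^2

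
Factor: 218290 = 2^1 * 5^1 * 83^1*263^1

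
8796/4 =2199 =2199.00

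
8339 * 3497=29161483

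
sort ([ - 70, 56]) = [-70,56 ]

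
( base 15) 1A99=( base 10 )5769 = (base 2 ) 1011010001001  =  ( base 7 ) 22551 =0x1689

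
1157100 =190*6090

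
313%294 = 19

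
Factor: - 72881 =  - 31^1*2351^1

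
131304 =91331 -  - 39973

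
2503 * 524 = 1311572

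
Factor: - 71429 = - 71429^1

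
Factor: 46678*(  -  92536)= -4319395408 = - 2^4*43^1*269^1*23339^1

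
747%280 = 187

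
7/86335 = 7/86335 = 0.00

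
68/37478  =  34/18739 = 0.00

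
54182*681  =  36897942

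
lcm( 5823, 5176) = 46584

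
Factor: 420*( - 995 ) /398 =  - 2^1*3^1*5^2*7^1=-1050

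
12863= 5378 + 7485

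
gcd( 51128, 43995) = 7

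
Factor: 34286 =2^1 * 7^1*31^1*79^1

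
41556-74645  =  -33089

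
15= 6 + 9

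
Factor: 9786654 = 2^1*3^2*543703^1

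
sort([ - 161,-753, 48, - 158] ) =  [ - 753, - 161,  -  158, 48]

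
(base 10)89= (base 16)59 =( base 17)54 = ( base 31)2R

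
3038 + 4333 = 7371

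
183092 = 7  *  26156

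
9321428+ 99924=9421352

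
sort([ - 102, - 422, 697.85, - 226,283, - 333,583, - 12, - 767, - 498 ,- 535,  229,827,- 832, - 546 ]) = [ -832, - 767,-546, - 535,-498, - 422,-333, - 226, - 102 ,- 12, 229,283,583,  697.85, 827 ]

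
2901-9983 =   -  7082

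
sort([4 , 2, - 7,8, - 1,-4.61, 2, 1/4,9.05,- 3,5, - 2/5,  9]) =[ - 7,  -  4.61, - 3, - 1 , - 2/5,1/4, 2,2,4, 5,  8, 9,  9.05] 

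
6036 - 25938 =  - 19902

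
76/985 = 76/985 = 0.08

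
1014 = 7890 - 6876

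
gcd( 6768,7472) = 16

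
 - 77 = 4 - 81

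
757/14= 54 + 1/14 = 54.07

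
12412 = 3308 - -9104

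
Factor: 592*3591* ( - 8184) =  - 17398136448 = - 2^7* 3^4 * 7^1* 11^1*19^1*31^1*37^1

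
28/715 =28/715 = 0.04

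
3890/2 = 1945 = 1945.00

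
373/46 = 8 + 5/46 = 8.11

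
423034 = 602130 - 179096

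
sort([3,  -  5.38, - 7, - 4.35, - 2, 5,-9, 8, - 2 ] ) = [ - 9, - 7,  -  5.38, - 4.35, -2, - 2,3,  5, 8]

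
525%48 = 45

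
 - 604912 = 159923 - 764835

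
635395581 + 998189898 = 1633585479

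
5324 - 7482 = - 2158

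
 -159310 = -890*179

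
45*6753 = 303885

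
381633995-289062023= 92571972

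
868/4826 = 434/2413 = 0.18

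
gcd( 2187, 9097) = 1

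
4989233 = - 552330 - -5541563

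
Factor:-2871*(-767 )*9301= 20481332157  =  3^2*11^1*13^1*29^1*59^1 * 71^1*131^1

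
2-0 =2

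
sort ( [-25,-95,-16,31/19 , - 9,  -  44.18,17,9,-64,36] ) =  [ - 95, - 64, - 44.18, - 25, - 16,- 9, 31/19, 9,17,36]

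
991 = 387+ 604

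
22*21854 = 480788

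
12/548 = 3/137= 0.02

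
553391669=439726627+113665042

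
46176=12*3848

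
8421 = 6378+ 2043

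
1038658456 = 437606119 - -601052337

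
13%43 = 13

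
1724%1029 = 695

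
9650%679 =144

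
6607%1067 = 205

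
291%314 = 291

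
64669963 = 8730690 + 55939273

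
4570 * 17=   77690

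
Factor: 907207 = 7^1*29^1 * 41^1*109^1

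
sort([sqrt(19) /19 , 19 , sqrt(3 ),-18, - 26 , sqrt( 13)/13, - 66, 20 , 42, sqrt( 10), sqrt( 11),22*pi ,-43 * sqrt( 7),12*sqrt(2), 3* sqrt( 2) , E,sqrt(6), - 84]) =[ - 43*sqrt( 7) , - 84,-66 , - 26 , - 18  ,  sqrt( 19)/19, sqrt( 13)/13,sqrt( 3),sqrt( 6), E,sqrt( 10),sqrt(11),  3*sqrt( 2),12*sqrt( 2),  19,20 , 42 , 22*pi ] 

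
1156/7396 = 289/1849 = 0.16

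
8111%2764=2583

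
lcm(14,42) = 42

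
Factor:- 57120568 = -2^3*7140071^1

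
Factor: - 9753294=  - 2^1*3^1*457^1 * 3557^1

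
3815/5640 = 763/1128  =  0.68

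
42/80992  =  21/40496= 0.00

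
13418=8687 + 4731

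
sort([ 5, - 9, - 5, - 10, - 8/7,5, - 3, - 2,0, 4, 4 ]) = [  -  10, - 9 , - 5, -3, - 2, - 8/7,0,  4, 4, 5, 5]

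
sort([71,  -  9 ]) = [ - 9,71]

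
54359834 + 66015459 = 120375293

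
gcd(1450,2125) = 25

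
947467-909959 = 37508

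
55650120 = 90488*615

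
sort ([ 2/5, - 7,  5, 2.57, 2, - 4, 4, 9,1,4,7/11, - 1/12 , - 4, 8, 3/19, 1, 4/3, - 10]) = [ -10, - 7, - 4, - 4, - 1/12,3/19, 2/5, 7/11, 1,1, 4/3, 2, 2.57, 4, 4  ,  5,8, 9]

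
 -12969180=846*( - 15330 )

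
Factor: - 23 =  - 23^1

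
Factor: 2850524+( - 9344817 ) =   -  13^1*607^1*823^1 = -  6494293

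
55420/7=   7917+1/7 = 7917.14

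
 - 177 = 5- 182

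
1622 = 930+692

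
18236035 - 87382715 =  - 69146680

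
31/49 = 31/49 = 0.63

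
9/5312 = 9/5312 = 0.00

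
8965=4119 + 4846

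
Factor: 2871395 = 5^1*574279^1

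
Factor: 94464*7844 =2^10*3^2*37^1 * 41^1*53^1 = 740975616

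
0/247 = 0 = 0.00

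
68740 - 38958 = 29782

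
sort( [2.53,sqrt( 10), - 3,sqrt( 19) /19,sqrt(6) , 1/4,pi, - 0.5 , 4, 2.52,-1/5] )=[  -  3,-0.5 , - 1/5, sqrt(19)/19,1/4, sqrt (6),2.52,2.53,pi,sqrt( 10 ),4]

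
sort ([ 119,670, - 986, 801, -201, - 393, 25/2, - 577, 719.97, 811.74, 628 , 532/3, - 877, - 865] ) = [- 986, - 877,  -  865, - 577,-393,- 201,25/2, 119, 532/3, 628, 670, 719.97,  801 , 811.74] 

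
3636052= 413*8804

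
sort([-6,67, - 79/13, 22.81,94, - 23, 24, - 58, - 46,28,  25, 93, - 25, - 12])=[ - 58, - 46, - 25, -23, - 12, - 79/13, - 6, 22.81,24, 25,28 , 67,93,94] 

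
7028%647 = 558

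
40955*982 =40217810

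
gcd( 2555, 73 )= 73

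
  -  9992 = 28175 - 38167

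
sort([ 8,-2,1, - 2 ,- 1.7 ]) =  [ - 2 , - 2,-1.7 , 1,8 ]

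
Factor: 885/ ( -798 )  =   - 295/266 = - 2^( - 1 )*5^1*7^( - 1)*19^ (-1)*59^1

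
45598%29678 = 15920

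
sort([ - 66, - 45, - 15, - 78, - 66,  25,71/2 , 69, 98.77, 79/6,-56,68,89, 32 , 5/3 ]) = [ - 78,-66, - 66,-56, - 45,-15, 5/3,79/6, 25,32, 71/2,  68,69, 89,98.77]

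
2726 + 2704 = 5430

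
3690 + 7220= 10910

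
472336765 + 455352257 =927689022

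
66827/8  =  8353+ 3/8 = 8353.38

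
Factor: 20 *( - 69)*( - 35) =2^2* 3^1*5^2*7^1*23^1 = 48300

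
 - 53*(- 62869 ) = 3332057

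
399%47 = 23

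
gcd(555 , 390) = 15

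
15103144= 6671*2264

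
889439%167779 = 50544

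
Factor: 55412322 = 2^1*3^1*7^1*19^1* 69439^1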